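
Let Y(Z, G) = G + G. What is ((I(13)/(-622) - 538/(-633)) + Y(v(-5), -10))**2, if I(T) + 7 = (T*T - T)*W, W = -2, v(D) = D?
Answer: 53845612933849/155020163076 ≈ 347.35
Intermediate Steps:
I(T) = -7 - 2*T**2 + 2*T (I(T) = -7 + (T*T - T)*(-2) = -7 + (T**2 - T)*(-2) = -7 + (-2*T**2 + 2*T) = -7 - 2*T**2 + 2*T)
Y(Z, G) = 2*G
((I(13)/(-622) - 538/(-633)) + Y(v(-5), -10))**2 = (((-7 - 2*13**2 + 2*13)/(-622) - 538/(-633)) + 2*(-10))**2 = (((-7 - 2*169 + 26)*(-1/622) - 538*(-1/633)) - 20)**2 = (((-7 - 338 + 26)*(-1/622) + 538/633) - 20)**2 = ((-319*(-1/622) + 538/633) - 20)**2 = ((319/622 + 538/633) - 20)**2 = (536563/393726 - 20)**2 = (-7337957/393726)**2 = 53845612933849/155020163076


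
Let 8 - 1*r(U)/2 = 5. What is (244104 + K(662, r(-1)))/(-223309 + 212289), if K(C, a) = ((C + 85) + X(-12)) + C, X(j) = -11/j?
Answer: -2946167/132240 ≈ -22.279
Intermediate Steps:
r(U) = 6 (r(U) = 16 - 2*5 = 16 - 10 = 6)
K(C, a) = 1031/12 + 2*C (K(C, a) = ((C + 85) - 11/(-12)) + C = ((85 + C) - 11*(-1/12)) + C = ((85 + C) + 11/12) + C = (1031/12 + C) + C = 1031/12 + 2*C)
(244104 + K(662, r(-1)))/(-223309 + 212289) = (244104 + (1031/12 + 2*662))/(-223309 + 212289) = (244104 + (1031/12 + 1324))/(-11020) = (244104 + 16919/12)*(-1/11020) = (2946167/12)*(-1/11020) = -2946167/132240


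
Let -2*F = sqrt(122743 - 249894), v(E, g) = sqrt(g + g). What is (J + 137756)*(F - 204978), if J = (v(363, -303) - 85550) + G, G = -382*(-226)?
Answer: -(138538 + I*sqrt(606))*(409956 + I*sqrt(127151))/2 ≈ -2.8397e+10 - 2.9746e+7*I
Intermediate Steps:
v(E, g) = sqrt(2)*sqrt(g) (v(E, g) = sqrt(2*g) = sqrt(2)*sqrt(g))
F = -I*sqrt(127151)/2 (F = -sqrt(122743 - 249894)/2 = -I*sqrt(127151)/2 ≈ -178.29*I)
G = 86332
J = 782 + I*sqrt(606) (J = (sqrt(2)*sqrt(-303) - 85550) + 86332 = (sqrt(2)*(I*sqrt(303)) - 85550) + 86332 = (I*sqrt(606) - 85550) + 86332 = (-85550 + I*sqrt(606)) + 86332 = 782 + I*sqrt(606) ≈ 782.0 + 24.617*I)
(J + 137756)*(F - 204978) = ((782 + I*sqrt(606)) + 137756)*(-I*sqrt(127151)/2 - 204978) = (138538 + I*sqrt(606))*(-204978 - I*sqrt(127151)/2) = (-204978 - I*sqrt(127151)/2)*(138538 + I*sqrt(606))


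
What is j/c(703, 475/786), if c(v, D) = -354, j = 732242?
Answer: -366121/177 ≈ -2068.5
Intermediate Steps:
j/c(703, 475/786) = 732242/(-354) = 732242*(-1/354) = -366121/177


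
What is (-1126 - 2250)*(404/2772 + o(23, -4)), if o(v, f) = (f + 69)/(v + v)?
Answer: -83878408/15939 ≈ -5262.5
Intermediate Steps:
o(v, f) = (69 + f)/(2*v) (o(v, f) = (69 + f)/((2*v)) = (69 + f)*(1/(2*v)) = (69 + f)/(2*v))
(-1126 - 2250)*(404/2772 + o(23, -4)) = (-1126 - 2250)*(404/2772 + (½)*(69 - 4)/23) = -3376*(404*(1/2772) + (½)*(1/23)*65) = -3376*(101/693 + 65/46) = -3376*49691/31878 = -83878408/15939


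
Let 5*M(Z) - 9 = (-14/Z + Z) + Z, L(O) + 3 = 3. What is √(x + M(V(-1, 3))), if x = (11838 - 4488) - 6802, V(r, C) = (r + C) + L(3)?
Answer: √13730/5 ≈ 23.435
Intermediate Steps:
L(O) = 0 (L(O) = -3 + 3 = 0)
V(r, C) = C + r (V(r, C) = (r + C) + 0 = (C + r) + 0 = C + r)
x = 548 (x = 7350 - 6802 = 548)
M(Z) = 9/5 - 14/(5*Z) + 2*Z/5 (M(Z) = 9/5 + ((-14/Z + Z) + Z)/5 = 9/5 + ((Z - 14/Z) + Z)/5 = 9/5 + (-14/Z + 2*Z)/5 = 9/5 + (-14/(5*Z) + 2*Z/5) = 9/5 - 14/(5*Z) + 2*Z/5)
√(x + M(V(-1, 3))) = √(548 + (-14 + (3 - 1)*(9 + 2*(3 - 1)))/(5*(3 - 1))) = √(548 + (⅕)*(-14 + 2*(9 + 2*2))/2) = √(548 + (⅕)*(½)*(-14 + 2*(9 + 4))) = √(548 + (⅕)*(½)*(-14 + 2*13)) = √(548 + (⅕)*(½)*(-14 + 26)) = √(548 + (⅕)*(½)*12) = √(548 + 6/5) = √(2746/5) = √13730/5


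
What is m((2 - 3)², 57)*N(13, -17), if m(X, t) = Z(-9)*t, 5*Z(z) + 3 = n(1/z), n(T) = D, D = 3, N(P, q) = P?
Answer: 0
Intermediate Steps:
n(T) = 3
Z(z) = 0 (Z(z) = -⅗ + (⅕)*3 = -⅗ + ⅗ = 0)
m(X, t) = 0 (m(X, t) = 0*t = 0)
m((2 - 3)², 57)*N(13, -17) = 0*13 = 0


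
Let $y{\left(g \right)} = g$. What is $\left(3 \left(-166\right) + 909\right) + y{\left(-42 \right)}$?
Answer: $369$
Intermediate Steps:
$\left(3 \left(-166\right) + 909\right) + y{\left(-42 \right)} = \left(3 \left(-166\right) + 909\right) - 42 = \left(-498 + 909\right) - 42 = 411 - 42 = 369$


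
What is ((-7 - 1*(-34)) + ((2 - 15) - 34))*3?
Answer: -60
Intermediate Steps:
((-7 - 1*(-34)) + ((2 - 15) - 34))*3 = ((-7 + 34) + (-13 - 34))*3 = (27 - 47)*3 = -20*3 = -60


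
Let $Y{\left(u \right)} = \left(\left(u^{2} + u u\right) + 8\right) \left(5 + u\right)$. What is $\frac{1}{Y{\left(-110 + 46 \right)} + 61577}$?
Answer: $- \frac{1}{422223} \approx -2.3684 \cdot 10^{-6}$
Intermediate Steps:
$Y{\left(u \right)} = \left(5 + u\right) \left(8 + 2 u^{2}\right)$ ($Y{\left(u \right)} = \left(\left(u^{2} + u^{2}\right) + 8\right) \left(5 + u\right) = \left(2 u^{2} + 8\right) \left(5 + u\right) = \left(8 + 2 u^{2}\right) \left(5 + u\right) = \left(5 + u\right) \left(8 + 2 u^{2}\right)$)
$\frac{1}{Y{\left(-110 + 46 \right)} + 61577} = \frac{1}{\left(40 + 2 \left(-110 + 46\right)^{3} + 8 \left(-110 + 46\right) + 10 \left(-110 + 46\right)^{2}\right) + 61577} = \frac{1}{\left(40 + 2 \left(-64\right)^{3} + 8 \left(-64\right) + 10 \left(-64\right)^{2}\right) + 61577} = \frac{1}{\left(40 + 2 \left(-262144\right) - 512 + 10 \cdot 4096\right) + 61577} = \frac{1}{\left(40 - 524288 - 512 + 40960\right) + 61577} = \frac{1}{-483800 + 61577} = \frac{1}{-422223} = - \frac{1}{422223}$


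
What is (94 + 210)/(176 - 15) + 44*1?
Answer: 7388/161 ≈ 45.888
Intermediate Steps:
(94 + 210)/(176 - 15) + 44*1 = 304/161 + 44 = 7388/161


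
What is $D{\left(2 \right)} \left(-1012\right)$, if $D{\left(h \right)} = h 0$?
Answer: $0$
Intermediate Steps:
$D{\left(h \right)} = 0$
$D{\left(2 \right)} \left(-1012\right) = 0 \left(-1012\right) = 0$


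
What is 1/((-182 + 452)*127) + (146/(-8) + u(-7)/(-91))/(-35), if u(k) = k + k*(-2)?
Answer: 3268019/6240780 ≈ 0.52366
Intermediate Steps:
u(k) = -k (u(k) = k - 2*k = -k)
1/((-182 + 452)*127) + (146/(-8) + u(-7)/(-91))/(-35) = 1/((-182 + 452)*127) + (146/(-8) - 1*(-7)/(-91))/(-35) = (1/127)/270 + (146*(-1/8) + 7*(-1/91))*(-1/35) = (1/270)*(1/127) + (-73/4 - 1/13)*(-1/35) = 1/34290 - 953/52*(-1/35) = 1/34290 + 953/1820 = 3268019/6240780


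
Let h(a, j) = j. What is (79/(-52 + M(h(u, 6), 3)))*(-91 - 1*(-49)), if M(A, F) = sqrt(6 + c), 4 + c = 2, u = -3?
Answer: 1659/25 ≈ 66.360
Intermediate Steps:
c = -2 (c = -4 + 2 = -2)
M(A, F) = 2 (M(A, F) = sqrt(6 - 2) = sqrt(4) = 2)
(79/(-52 + M(h(u, 6), 3)))*(-91 - 1*(-49)) = (79/(-52 + 2))*(-91 - 1*(-49)) = (79/(-50))*(-91 + 49) = -1/50*79*(-42) = -79/50*(-42) = 1659/25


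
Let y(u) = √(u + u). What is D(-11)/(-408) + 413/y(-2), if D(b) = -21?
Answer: 7/136 - 413*I/2 ≈ 0.051471 - 206.5*I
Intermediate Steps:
y(u) = √2*√u (y(u) = √(2*u) = √2*√u)
D(-11)/(-408) + 413/y(-2) = -21/(-408) + 413/((√2*√(-2))) = -21*(-1/408) + 413/((√2*(I*√2))) = 7/136 + 413/((2*I)) = 7/136 + 413*(-I/2) = 7/136 - 413*I/2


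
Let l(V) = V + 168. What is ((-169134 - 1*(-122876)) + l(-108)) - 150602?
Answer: -196800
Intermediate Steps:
l(V) = 168 + V
((-169134 - 1*(-122876)) + l(-108)) - 150602 = ((-169134 - 1*(-122876)) + (168 - 108)) - 150602 = ((-169134 + 122876) + 60) - 150602 = (-46258 + 60) - 150602 = -46198 - 150602 = -196800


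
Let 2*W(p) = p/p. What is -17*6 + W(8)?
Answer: -203/2 ≈ -101.50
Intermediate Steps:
W(p) = ½ (W(p) = (p/p)/2 = (½)*1 = ½)
-17*6 + W(8) = -17*6 + ½ = -102 + ½ = -203/2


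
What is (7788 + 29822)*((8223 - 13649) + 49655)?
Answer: 1663452690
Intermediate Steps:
(7788 + 29822)*((8223 - 13649) + 49655) = 37610*(-5426 + 49655) = 37610*44229 = 1663452690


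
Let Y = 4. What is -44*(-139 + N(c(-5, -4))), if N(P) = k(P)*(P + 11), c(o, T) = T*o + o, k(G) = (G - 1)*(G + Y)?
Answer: -298188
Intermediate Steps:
k(G) = (-1 + G)*(4 + G) (k(G) = (G - 1)*(G + 4) = (-1 + G)*(4 + G))
c(o, T) = o + T*o
N(P) = (11 + P)*(-4 + P² + 3*P) (N(P) = (-4 + P² + 3*P)*(P + 11) = (-4 + P² + 3*P)*(11 + P) = (11 + P)*(-4 + P² + 3*P))
-44*(-139 + N(c(-5, -4))) = -44*(-139 + (11 - 5*(1 - 4))*(-4 + (-5*(1 - 4))² + 3*(-5*(1 - 4)))) = -44*(-139 + (11 - 5*(-3))*(-4 + (-5*(-3))² + 3*(-5*(-3)))) = -44*(-139 + (11 + 15)*(-4 + 15² + 3*15)) = -44*(-139 + 26*(-4 + 225 + 45)) = -44*(-139 + 26*266) = -44*(-139 + 6916) = -44*6777 = -298188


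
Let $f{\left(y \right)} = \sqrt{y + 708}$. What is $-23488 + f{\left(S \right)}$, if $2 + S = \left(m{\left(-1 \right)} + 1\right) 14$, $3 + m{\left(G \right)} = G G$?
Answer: $-23488 + 2 \sqrt{173} \approx -23462.0$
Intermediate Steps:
$m{\left(G \right)} = -3 + G^{2}$ ($m{\left(G \right)} = -3 + G G = -3 + G^{2}$)
$S = -16$ ($S = -2 + \left(\left(-3 + \left(-1\right)^{2}\right) + 1\right) 14 = -2 + \left(\left(-3 + 1\right) + 1\right) 14 = -2 + \left(-2 + 1\right) 14 = -2 - 14 = -16$)
$f{\left(y \right)} = \sqrt{708 + y}$
$-23488 + f{\left(S \right)} = -23488 + \sqrt{708 - 16} = -23488 + \sqrt{692} = -23488 + 2 \sqrt{173}$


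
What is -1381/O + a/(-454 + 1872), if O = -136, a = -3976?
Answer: 708761/96424 ≈ 7.3505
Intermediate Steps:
-1381/O + a/(-454 + 1872) = -1381/(-136) - 3976/(-454 + 1872) = -1381*(-1/136) - 3976/1418 = 1381/136 - 3976*1/1418 = 1381/136 - 1988/709 = 708761/96424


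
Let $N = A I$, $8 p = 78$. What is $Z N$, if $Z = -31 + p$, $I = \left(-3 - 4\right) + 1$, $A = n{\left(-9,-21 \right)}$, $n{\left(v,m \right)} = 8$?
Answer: $1020$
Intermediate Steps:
$p = \frac{39}{4}$ ($p = \frac{1}{8} \cdot 78 = \frac{39}{4} \approx 9.75$)
$A = 8$
$I = -6$ ($I = -7 + 1 = -6$)
$Z = - \frac{85}{4}$ ($Z = -31 + \frac{39}{4} = - \frac{85}{4} \approx -21.25$)
$N = -48$ ($N = 8 \left(-6\right) = -48$)
$Z N = \left(- \frac{85}{4}\right) \left(-48\right) = 1020$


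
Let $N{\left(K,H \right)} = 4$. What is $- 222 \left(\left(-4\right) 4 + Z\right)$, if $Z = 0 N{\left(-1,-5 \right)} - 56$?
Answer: $15984$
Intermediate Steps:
$Z = -56$ ($Z = 0 \cdot 4 - 56 = 0 - 56 = -56$)
$- 222 \left(\left(-4\right) 4 + Z\right) = - 222 \left(\left(-4\right) 4 - 56\right) = - 222 \left(-16 - 56\right) = \left(-222\right) \left(-72\right) = 15984$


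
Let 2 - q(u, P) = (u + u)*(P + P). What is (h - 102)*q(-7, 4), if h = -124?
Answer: -25764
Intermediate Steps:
q(u, P) = 2 - 4*P*u (q(u, P) = 2 - (u + u)*(P + P) = 2 - 2*u*2*P = 2 - 4*P*u)
(h - 102)*q(-7, 4) = (-124 - 102)*(2 - 4*4*(-7)) = -226*(2 + 112) = -226*114 = -25764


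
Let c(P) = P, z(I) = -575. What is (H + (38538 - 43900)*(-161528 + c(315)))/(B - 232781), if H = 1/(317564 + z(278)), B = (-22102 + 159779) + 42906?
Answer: -274012932936835/16546191822 ≈ -16560.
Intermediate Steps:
B = 180583 (B = 137677 + 42906 = 180583)
H = 1/316989 (H = 1/(317564 - 575) = 1/316989 ≈ 3.1547e-6)
(H + (38538 - 43900)*(-161528 + c(315)))/(B - 232781) = (1/316989 + (38538 - 43900)*(-161528 + 315))/(180583 - 232781) = (1/316989 - 5362*(-161213))/(-52198) = (1/316989 + 864424106)*(-1/52198) = (274012932936835/316989)*(-1/52198) = -274012932936835/16546191822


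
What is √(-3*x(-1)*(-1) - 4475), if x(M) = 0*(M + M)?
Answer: 5*I*√179 ≈ 66.895*I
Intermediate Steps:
x(M) = 0 (x(M) = 0*(2*M) = 0)
√(-3*x(-1)*(-1) - 4475) = √(-3*0*(-1) - 4475) = √(0*(-1) - 4475) = √(0 - 4475) = √(-4475) = 5*I*√179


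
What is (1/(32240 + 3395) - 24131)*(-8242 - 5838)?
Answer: 2421501446144/7127 ≈ 3.3976e+8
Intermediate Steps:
(1/(32240 + 3395) - 24131)*(-8242 - 5838) = (1/35635 - 24131)*(-14080) = -859908184/35635*(-14080) = 2421501446144/7127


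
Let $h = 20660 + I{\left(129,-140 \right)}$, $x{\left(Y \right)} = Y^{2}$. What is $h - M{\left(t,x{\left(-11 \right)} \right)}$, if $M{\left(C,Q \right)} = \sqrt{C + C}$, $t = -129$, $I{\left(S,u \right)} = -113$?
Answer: $20547 - i \sqrt{258} \approx 20547.0 - 16.062 i$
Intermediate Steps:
$M{\left(C,Q \right)} = \sqrt{2} \sqrt{C}$ ($M{\left(C,Q \right)} = \sqrt{2 C} = \sqrt{2} \sqrt{C}$)
$h = 20547$ ($h = 20660 - 113 = 20547$)
$h - M{\left(t,x{\left(-11 \right)} \right)} = 20547 - \sqrt{2} \sqrt{-129} = 20547 - \sqrt{2} i \sqrt{129} = 20547 - i \sqrt{258}$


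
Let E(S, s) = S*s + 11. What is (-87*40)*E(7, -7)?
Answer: 132240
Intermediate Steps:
E(S, s) = 11 + S*s
(-87*40)*E(7, -7) = (-87*40)*(11 + 7*(-7)) = -3480*(11 - 49) = -3480*(-38) = 132240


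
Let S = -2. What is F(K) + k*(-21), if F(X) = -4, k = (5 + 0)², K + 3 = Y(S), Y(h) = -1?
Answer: -529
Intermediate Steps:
K = -4 (K = -3 - 1 = -4)
k = 25 (k = 5² = 25)
F(K) + k*(-21) = -4 + 25*(-21) = -4 - 525 = -529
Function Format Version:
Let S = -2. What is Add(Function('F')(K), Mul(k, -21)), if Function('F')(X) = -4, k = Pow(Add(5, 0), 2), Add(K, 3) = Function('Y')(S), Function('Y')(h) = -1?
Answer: -529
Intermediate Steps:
K = -4 (K = Add(-3, -1) = -4)
k = 25 (k = Pow(5, 2) = 25)
Add(Function('F')(K), Mul(k, -21)) = Add(-4, Mul(25, -21)) = Add(-4, -525) = -529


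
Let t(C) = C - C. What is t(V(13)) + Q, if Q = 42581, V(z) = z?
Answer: 42581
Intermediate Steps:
t(C) = 0
t(V(13)) + Q = 0 + 42581 = 42581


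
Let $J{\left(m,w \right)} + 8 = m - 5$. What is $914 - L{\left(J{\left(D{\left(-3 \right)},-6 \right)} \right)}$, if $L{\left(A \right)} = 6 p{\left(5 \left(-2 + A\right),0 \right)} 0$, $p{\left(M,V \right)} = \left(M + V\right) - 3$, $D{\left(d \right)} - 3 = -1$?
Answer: $914$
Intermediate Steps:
$D{\left(d \right)} = 2$ ($D{\left(d \right)} = 3 - 1 = 2$)
$p{\left(M,V \right)} = -3 + M + V$
$J{\left(m,w \right)} = -13 + m$ ($J{\left(m,w \right)} = -8 + \left(m - 5\right) = -8 + \left(-5 + m\right) = -13 + m$)
$L{\left(A \right)} = 0$ ($L{\left(A \right)} = 6 \left(-3 + 5 \left(-2 + A\right) + 0\right) 0 = 6 \left(-3 + \left(-10 + 5 A\right) + 0\right) 0 = 6 \left(-13 + 5 A\right) 0 = \left(-78 + 30 A\right) 0 = 0$)
$914 - L{\left(J{\left(D{\left(-3 \right)},-6 \right)} \right)} = 914 - 0 = 914 + 0 = 914$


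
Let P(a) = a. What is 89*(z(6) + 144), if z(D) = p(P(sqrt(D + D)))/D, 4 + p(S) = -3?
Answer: 76273/6 ≈ 12712.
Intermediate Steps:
p(S) = -7 (p(S) = -4 - 3 = -7)
z(D) = -7/D
89*(z(6) + 144) = 89*(-7/6 + 144) = 89*(857/6) = 76273/6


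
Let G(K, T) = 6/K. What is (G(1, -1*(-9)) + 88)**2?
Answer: 8836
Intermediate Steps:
(G(1, -1*(-9)) + 88)**2 = (6/1 + 88)**2 = (6*1 + 88)**2 = (6 + 88)**2 = 94**2 = 8836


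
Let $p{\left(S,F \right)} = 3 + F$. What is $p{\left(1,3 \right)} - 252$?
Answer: $-246$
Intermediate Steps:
$p{\left(1,3 \right)} - 252 = \left(3 + 3\right) - 252 = 6 - 252 = -246$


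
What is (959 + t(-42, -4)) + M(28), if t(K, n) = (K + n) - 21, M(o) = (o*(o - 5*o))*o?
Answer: -86916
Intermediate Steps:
M(o) = -4*o**3 (M(o) = (o*(-4*o))*o = (-4*o**2)*o = -4*o**3)
t(K, n) = -21 + K + n
(959 + t(-42, -4)) + M(28) = (959 + (-21 - 42 - 4)) - 4*28**3 = (959 - 67) - 4*21952 = 892 - 87808 = -86916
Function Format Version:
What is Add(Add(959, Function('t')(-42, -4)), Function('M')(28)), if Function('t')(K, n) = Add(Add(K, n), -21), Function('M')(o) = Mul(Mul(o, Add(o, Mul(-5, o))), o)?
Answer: -86916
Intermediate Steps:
Function('M')(o) = Mul(-4, Pow(o, 3)) (Function('M')(o) = Mul(Mul(o, Mul(-4, o)), o) = Mul(Mul(-4, Pow(o, 2)), o) = Mul(-4, Pow(o, 3)))
Function('t')(K, n) = Add(-21, K, n)
Add(Add(959, Function('t')(-42, -4)), Function('M')(28)) = Add(Add(959, Add(-21, -42, -4)), Mul(-4, Pow(28, 3))) = Add(Add(959, -67), Mul(-4, 21952)) = Add(892, -87808) = -86916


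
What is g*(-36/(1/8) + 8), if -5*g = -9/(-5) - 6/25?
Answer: 2184/25 ≈ 87.360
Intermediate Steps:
g = -39/125 (g = -(-9/(-5) - 6/25)/5 = -(-9*(-1/5) - 6*1/25)/5 = -(9/5 - 6/25)/5 = -1/5*39/25 = -39/125 ≈ -0.31200)
g*(-36/(1/8) + 8) = -39*(-36/(1/8) + 8)/125 = -39*(-36/1/8 + 8)/125 = -39*(-36*8 + 8)/125 = -39*(-288 + 8)/125 = -39/125*(-280) = 2184/25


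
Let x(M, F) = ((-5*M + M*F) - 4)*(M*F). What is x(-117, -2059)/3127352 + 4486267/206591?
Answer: 3008075107709429/161520694258 ≈ 18623.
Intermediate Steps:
x(M, F) = F*M*(-4 - 5*M + F*M) (x(M, F) = ((-5*M + F*M) - 4)*(F*M) = (-4 - 5*M + F*M)*(F*M) = F*M*(-4 - 5*M + F*M))
x(-117, -2059)/3127352 + 4486267/206591 = -2059*(-117)*(-4 - 5*(-117) - 2059*(-117))/3127352 + 4486267/206591 = -2059*(-117)*(-4 + 585 + 240903)*(1/3127352) + 4486267*(1/206591) = -2059*(-117)*241484*(1/3127352) + 4486267/206591 = 58174220052*(1/3127352) + 4486267/206591 = 14543555013/781838 + 4486267/206591 = 3008075107709429/161520694258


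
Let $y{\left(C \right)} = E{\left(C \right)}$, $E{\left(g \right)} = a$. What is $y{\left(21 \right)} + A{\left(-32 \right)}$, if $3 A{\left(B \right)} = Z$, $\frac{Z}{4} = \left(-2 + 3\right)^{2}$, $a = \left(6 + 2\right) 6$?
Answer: $\frac{148}{3} \approx 49.333$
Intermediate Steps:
$a = 48$ ($a = 8 \cdot 6 = 48$)
$Z = 4$ ($Z = 4 \left(-2 + 3\right)^{2} = 4 \cdot 1^{2} = 4 \cdot 1 = 4$)
$E{\left(g \right)} = 48$
$y{\left(C \right)} = 48$
$A{\left(B \right)} = \frac{4}{3}$ ($A{\left(B \right)} = \frac{1}{3} \cdot 4 = \frac{4}{3}$)
$y{\left(21 \right)} + A{\left(-32 \right)} = 48 + \frac{4}{3} = \frac{148}{3}$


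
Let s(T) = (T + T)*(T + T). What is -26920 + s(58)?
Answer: -13464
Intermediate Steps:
s(T) = 4*T² (s(T) = (2*T)*(2*T) = 4*T²)
-26920 + s(58) = -26920 + 4*58² = -26920 + 4*3364 = -26920 + 13456 = -13464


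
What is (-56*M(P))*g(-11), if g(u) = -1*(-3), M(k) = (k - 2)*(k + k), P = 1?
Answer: 336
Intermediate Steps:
M(k) = 2*k*(-2 + k) (M(k) = (-2 + k)*(2*k) = 2*k*(-2 + k))
g(u) = 3
(-56*M(P))*g(-11) = -112*(-2 + 1)*3 = -112*(-1)*3 = -56*(-2)*3 = 112*3 = 336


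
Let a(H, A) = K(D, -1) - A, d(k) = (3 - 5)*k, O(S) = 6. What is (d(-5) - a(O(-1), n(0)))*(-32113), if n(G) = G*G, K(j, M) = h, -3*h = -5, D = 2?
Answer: -802825/3 ≈ -2.6761e+5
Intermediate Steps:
h = 5/3 (h = -⅓*(-5) = 5/3 ≈ 1.6667)
d(k) = -2*k
K(j, M) = 5/3
n(G) = G²
a(H, A) = 5/3 - A
(d(-5) - a(O(-1), n(0)))*(-32113) = (-2*(-5) - (5/3 - 1*0²))*(-32113) = (10 - (5/3 - 1*0))*(-32113) = (10 - (5/3 + 0))*(-32113) = (10 - 1*5/3)*(-32113) = (10 - 5/3)*(-32113) = (25/3)*(-32113) = -802825/3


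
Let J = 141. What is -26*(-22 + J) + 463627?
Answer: 460533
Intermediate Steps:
-26*(-22 + J) + 463627 = -26*(-22 + 141) + 463627 = -26*119 + 463627 = -3094 + 463627 = 460533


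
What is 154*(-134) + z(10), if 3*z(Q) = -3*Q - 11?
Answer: -61949/3 ≈ -20650.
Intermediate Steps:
z(Q) = -11/3 - Q (z(Q) = (-3*Q - 11)/3 = (-11 - 3*Q)/3 = -11/3 - Q)
154*(-134) + z(10) = 154*(-134) + (-11/3 - 1*10) = -20636 + (-11/3 - 10) = -20636 - 41/3 = -61949/3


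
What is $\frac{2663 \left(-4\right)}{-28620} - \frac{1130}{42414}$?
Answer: $\frac{17477222}{50578695} \approx 0.34555$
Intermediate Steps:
$\frac{2663 \left(-4\right)}{-28620} - \frac{1130}{42414} = \left(-10652\right) \left(- \frac{1}{28620}\right) - \frac{565}{21207} = \frac{2663}{7155} - \frac{565}{21207} = \frac{17477222}{50578695}$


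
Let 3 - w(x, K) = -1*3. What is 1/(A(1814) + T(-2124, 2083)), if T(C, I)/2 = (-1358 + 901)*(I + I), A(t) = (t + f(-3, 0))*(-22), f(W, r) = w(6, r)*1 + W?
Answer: -1/3847698 ≈ -2.5990e-7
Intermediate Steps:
w(x, K) = 6 (w(x, K) = 3 - (-1)*3 = 3 - 1*(-3) = 3 + 3 = 6)
f(W, r) = 6 + W (f(W, r) = 6*1 + W = 6 + W)
A(t) = -66 - 22*t (A(t) = (t + (6 - 3))*(-22) = (t + 3)*(-22) = (3 + t)*(-22) = -66 - 22*t)
T(C, I) = -1828*I (T(C, I) = 2*((-1358 + 901)*(I + I)) = 2*(-914*I) = -1828*I)
1/(A(1814) + T(-2124, 2083)) = 1/((-66 - 22*1814) - 1828*2083) = 1/((-66 - 39908) - 3807724) = 1/(-39974 - 3807724) = 1/(-3847698) = -1/3847698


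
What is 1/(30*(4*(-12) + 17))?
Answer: -1/930 ≈ -0.0010753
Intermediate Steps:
1/(30*(4*(-12) + 17)) = 1/(30*(-48 + 17)) = 1/(30*(-31)) = 1/(-930) = -1/930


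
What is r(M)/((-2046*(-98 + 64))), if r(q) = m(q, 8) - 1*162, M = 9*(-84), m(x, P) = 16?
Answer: -73/34782 ≈ -0.0020988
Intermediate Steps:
M = -756
r(q) = -146 (r(q) = 16 - 1*162 = 16 - 162 = -146)
r(M)/((-2046*(-98 + 64))) = -146*(-1/(2046*(-98 + 64))) = -146/((-2046*(-34))) = -146/69564 = -146*1/69564 = -73/34782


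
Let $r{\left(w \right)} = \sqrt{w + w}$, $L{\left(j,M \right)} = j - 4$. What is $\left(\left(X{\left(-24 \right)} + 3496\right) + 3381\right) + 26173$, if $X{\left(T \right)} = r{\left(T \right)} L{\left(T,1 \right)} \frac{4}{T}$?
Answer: $33050 + \frac{56 i \sqrt{3}}{3} \approx 33050.0 + 32.332 i$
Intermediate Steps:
$L{\left(j,M \right)} = -4 + j$
$r{\left(w \right)} = \sqrt{2} \sqrt{w}$ ($r{\left(w \right)} = \sqrt{2 w} = \sqrt{2} \sqrt{w}$)
$X{\left(T \right)} = \frac{4 \sqrt{2} \left(-4 + T\right)}{\sqrt{T}}$ ($X{\left(T \right)} = \sqrt{2} \sqrt{T} \left(-4 + T\right) \frac{4}{T} = \frac{4 \sqrt{2} \left(-4 + T\right)}{\sqrt{T}}$)
$\left(\left(X{\left(-24 \right)} + 3496\right) + 3381\right) + 26173 = \left(\left(\frac{4 \sqrt{2} \left(-4 - 24\right)}{2 i \sqrt{6}} + 3496\right) + 3381\right) + 26173 = \left(\left(4 \sqrt{2} \left(- \frac{i \sqrt{6}}{12}\right) \left(-28\right) + 3496\right) + 3381\right) + 26173 = \left(\left(\frac{56 i \sqrt{3}}{3} + 3496\right) + 3381\right) + 26173 = \left(\left(3496 + \frac{56 i \sqrt{3}}{3}\right) + 3381\right) + 26173 = \left(6877 + \frac{56 i \sqrt{3}}{3}\right) + 26173 = 33050 + \frac{56 i \sqrt{3}}{3}$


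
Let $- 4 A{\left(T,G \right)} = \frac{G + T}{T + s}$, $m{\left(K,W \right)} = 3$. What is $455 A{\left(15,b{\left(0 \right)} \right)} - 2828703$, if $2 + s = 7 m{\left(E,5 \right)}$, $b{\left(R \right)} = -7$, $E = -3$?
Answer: $- \frac{48088406}{17} \approx -2.8287 \cdot 10^{6}$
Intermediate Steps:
$s = 19$ ($s = -2 + 7 \cdot 3 = -2 + 21 = 19$)
$A{\left(T,G \right)} = - \frac{G + T}{4 \left(19 + T\right)}$ ($A{\left(T,G \right)} = - \frac{\left(G + T\right) \frac{1}{T + 19}}{4} = - \frac{\left(G + T\right) \frac{1}{19 + T}}{4} = - \frac{\frac{1}{19 + T} \left(G + T\right)}{4} = - \frac{G + T}{4 \left(19 + T\right)}$)
$455 A{\left(15,b{\left(0 \right)} \right)} - 2828703 = 455 \frac{\left(-1\right) \left(-7\right) - 15}{4 \left(19 + 15\right)} - 2828703 = 455 \frac{7 - 15}{4 \cdot 34} - 2828703 = 455 \cdot \frac{1}{4} \cdot \frac{1}{34} \left(-8\right) - 2828703 = 455 \left(- \frac{1}{17}\right) - 2828703 = - \frac{455}{17} - 2828703 = - \frac{48088406}{17}$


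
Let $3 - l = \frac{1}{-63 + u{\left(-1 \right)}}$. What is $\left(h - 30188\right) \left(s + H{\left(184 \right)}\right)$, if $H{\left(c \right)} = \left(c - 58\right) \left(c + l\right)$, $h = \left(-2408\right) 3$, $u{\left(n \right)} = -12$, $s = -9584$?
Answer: $- \frac{13075194704}{25} \approx -5.2301 \cdot 10^{8}$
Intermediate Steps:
$h = -7224$
$l = \frac{226}{75}$ ($l = 3 - \frac{1}{-63 - 12} = 3 - \frac{1}{-75} = 3 - - \frac{1}{75} = 3 + \frac{1}{75} = \frac{226}{75} \approx 3.0133$)
$H{\left(c \right)} = \left(-58 + c\right) \left(\frac{226}{75} + c\right)$ ($H{\left(c \right)} = \left(c - 58\right) \left(c + \frac{226}{75}\right) = \left(-58 + c\right) \left(\frac{226}{75} + c\right)$)
$\left(h - 30188\right) \left(s + H{\left(184 \right)}\right) = \left(-7224 - 30188\right) \left(-9584 - \left(\frac{257308}{25} - 33856\right)\right) = - 37412 \left(-9584 - - \frac{589092}{25}\right) = - 37412 \left(-9584 + \frac{589092}{25}\right) = \left(-37412\right) \frac{349492}{25} = - \frac{13075194704}{25}$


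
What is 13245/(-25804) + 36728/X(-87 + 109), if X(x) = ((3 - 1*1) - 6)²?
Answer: 59219837/25804 ≈ 2295.0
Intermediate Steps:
X(x) = 16 (X(x) = ((3 - 1) - 6)² = (2 - 6)² = (-4)² = 16)
13245/(-25804) + 36728/X(-87 + 109) = 13245/(-25804) + 36728/16 = 13245*(-1/25804) + 36728*(1/16) = -13245/25804 + 4591/2 = 59219837/25804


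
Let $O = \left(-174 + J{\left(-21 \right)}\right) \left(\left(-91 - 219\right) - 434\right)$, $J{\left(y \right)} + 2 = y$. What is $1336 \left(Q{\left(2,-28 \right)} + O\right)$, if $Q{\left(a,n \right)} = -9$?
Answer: $195802824$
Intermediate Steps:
$J{\left(y \right)} = -2 + y$
$O = 146568$ ($O = \left(-174 - 23\right) \left(\left(-91 - 219\right) - 434\right) = - 197 \left(-310 - 434\right) = \left(-197\right) \left(-744\right) = 146568$)
$1336 \left(Q{\left(2,-28 \right)} + O\right) = 1336 \left(-9 + 146568\right) = 1336 \cdot 146559 = 195802824$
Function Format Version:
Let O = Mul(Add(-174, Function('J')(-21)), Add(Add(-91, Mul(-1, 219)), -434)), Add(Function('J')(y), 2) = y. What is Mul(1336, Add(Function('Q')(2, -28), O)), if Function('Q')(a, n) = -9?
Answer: 195802824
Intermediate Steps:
Function('J')(y) = Add(-2, y)
O = 146568 (O = Mul(Add(-174, Add(-2, -21)), Add(Add(-91, Mul(-1, 219)), -434)) = Mul(Add(-174, -23), Add(Add(-91, -219), -434)) = Mul(-197, Add(-310, -434)) = Mul(-197, -744) = 146568)
Mul(1336, Add(Function('Q')(2, -28), O)) = Mul(1336, Add(-9, 146568)) = Mul(1336, 146559) = 195802824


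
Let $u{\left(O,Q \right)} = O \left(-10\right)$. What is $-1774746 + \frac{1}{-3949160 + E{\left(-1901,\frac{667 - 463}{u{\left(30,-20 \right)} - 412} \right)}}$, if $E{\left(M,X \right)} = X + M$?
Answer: $- \frac{1248159178092292}{703288909} \approx -1.7747 \cdot 10^{6}$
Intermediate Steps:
$u{\left(O,Q \right)} = - 10 O$
$E{\left(M,X \right)} = M + X$
$-1774746 + \frac{1}{-3949160 + E{\left(-1901,\frac{667 - 463}{u{\left(30,-20 \right)} - 412} \right)}} = -1774746 + \frac{1}{-3949160 - \left(1901 - \frac{667 - 463}{\left(-10\right) 30 - 412}\right)} = -1774746 + \frac{1}{-3949160 - \left(1901 - \frac{204}{-300 - 412}\right)} = -1774746 + \frac{1}{-3949160 - \left(1901 - \frac{204}{-712}\right)} = -1774746 + \frac{1}{-3949160 + \left(-1901 + 204 \left(- \frac{1}{712}\right)\right)} = -1774746 + \frac{1}{-3949160 - \frac{338429}{178}} = -1774746 + \frac{1}{- \frac{703288909}{178}} = -1774746 - \frac{178}{703288909} = - \frac{1248159178092292}{703288909}$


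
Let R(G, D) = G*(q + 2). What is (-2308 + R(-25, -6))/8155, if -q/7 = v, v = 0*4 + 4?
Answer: -1658/8155 ≈ -0.20331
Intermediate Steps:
v = 4 (v = 0 + 4 = 4)
q = -28 (q = -7*4 = -28)
R(G, D) = -26*G (R(G, D) = G*(-28 + 2) = G*(-26) = -26*G)
(-2308 + R(-25, -6))/8155 = (-2308 - 26*(-25))/8155 = (-2308 + 650)*(1/8155) = -1658*1/8155 = -1658/8155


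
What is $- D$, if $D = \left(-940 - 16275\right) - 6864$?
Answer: $24079$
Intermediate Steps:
$D = -24079$ ($D = -17215 - 6864 = -24079$)
$- D = \left(-1\right) \left(-24079\right) = 24079$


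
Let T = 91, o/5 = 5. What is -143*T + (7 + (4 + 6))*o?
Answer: -12588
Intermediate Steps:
o = 25 (o = 5*5 = 25)
-143*T + (7 + (4 + 6))*o = -143*91 + (7 + (4 + 6))*25 = -13013 + (7 + 10)*25 = -13013 + 17*25 = -13013 + 425 = -12588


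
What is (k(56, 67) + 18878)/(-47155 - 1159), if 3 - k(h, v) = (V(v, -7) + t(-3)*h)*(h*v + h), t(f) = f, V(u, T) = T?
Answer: -685281/48314 ≈ -14.184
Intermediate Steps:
k(h, v) = 3 - (-7 - 3*h)*(h + h*v) (k(h, v) = 3 - (-7 - 3*h)*(h*v + h) = 3 - (-7 - 3*h)*(h + h*v))
(k(56, 67) + 18878)/(-47155 - 1159) = ((3 + 3*56**2 + 7*56 + 3*67*56**2 + 7*56*67) + 18878)/(-47155 - 1159) = ((3 + 3*3136 + 392 + 3*67*3136 + 26264) + 18878)/(-48314) = ((3 + 9408 + 392 + 630336 + 26264) + 18878)*(-1/48314) = (666403 + 18878)*(-1/48314) = 685281*(-1/48314) = -685281/48314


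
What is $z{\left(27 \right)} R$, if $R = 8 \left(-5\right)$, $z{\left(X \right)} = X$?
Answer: $-1080$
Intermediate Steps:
$R = -40$
$z{\left(27 \right)} R = 27 \left(-40\right) = -1080$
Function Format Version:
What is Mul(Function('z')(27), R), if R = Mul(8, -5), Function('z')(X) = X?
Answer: -1080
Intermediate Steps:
R = -40
Mul(Function('z')(27), R) = Mul(27, -40) = -1080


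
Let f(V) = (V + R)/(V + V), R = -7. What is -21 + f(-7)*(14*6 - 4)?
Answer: 59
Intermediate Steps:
f(V) = (-7 + V)/(2*V) (f(V) = (V - 7)/(V + V) = (-7 + V)/((2*V)) = (-7 + V)*(1/(2*V)) = (-7 + V)/(2*V))
-21 + f(-7)*(14*6 - 4) = -21 + ((½)*(-7 - 7)/(-7))*(14*6 - 4) = -21 + ((½)*(-⅐)*(-14))*(84 - 4) = -21 + 1*80 = -21 + 80 = 59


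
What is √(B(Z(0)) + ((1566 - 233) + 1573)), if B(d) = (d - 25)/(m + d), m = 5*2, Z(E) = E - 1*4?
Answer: 13*√618/6 ≈ 53.862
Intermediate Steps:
Z(E) = -4 + E (Z(E) = E - 4 = -4 + E)
m = 10
B(d) = (-25 + d)/(10 + d) (B(d) = (d - 25)/(10 + d) = (-25 + d)/(10 + d))
√(B(Z(0)) + ((1566 - 233) + 1573)) = √((-25 + (-4 + 0))/(10 + (-4 + 0)) + ((1566 - 233) + 1573)) = √((-25 - 4)/(10 - 4) + (1333 + 1573)) = √(-29/6 + 2906) = √(17407/6) = 13*√618/6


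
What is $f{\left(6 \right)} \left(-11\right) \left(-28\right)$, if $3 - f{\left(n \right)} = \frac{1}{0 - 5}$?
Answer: $\frac{4928}{5} \approx 985.6$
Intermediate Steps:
$f{\left(n \right)} = \frac{16}{5}$ ($f{\left(n \right)} = 3 - \frac{1}{0 - 5} = 3 - \frac{1}{-5} = 3 - - \frac{1}{5} = 3 + \frac{1}{5} = \frac{16}{5}$)
$f{\left(6 \right)} \left(-11\right) \left(-28\right) = \frac{16}{5} \left(-11\right) \left(-28\right) = \left(- \frac{176}{5}\right) \left(-28\right) = \frac{4928}{5}$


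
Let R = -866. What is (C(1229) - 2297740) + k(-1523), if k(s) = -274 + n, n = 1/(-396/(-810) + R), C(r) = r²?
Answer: -30674393249/38948 ≈ -7.8757e+5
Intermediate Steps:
n = -45/38948 (n = 1/(-396/(-810) - 866) = 1/(-396*(-1/810) - 866) = 1/(22/45 - 866) = 1/(-38948/45) = -45/38948 ≈ -0.0011554)
k(s) = -10671797/38948 (k(s) = -274 - 45/38948 = -10671797/38948)
(C(1229) - 2297740) + k(-1523) = (1229² - 2297740) - 10671797/38948 = (1510441 - 2297740) - 10671797/38948 = -787299 - 10671797/38948 = -30674393249/38948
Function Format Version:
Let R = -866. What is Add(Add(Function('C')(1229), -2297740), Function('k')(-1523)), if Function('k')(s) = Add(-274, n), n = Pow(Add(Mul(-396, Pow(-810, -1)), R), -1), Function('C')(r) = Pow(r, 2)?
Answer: Rational(-30674393249, 38948) ≈ -7.8757e+5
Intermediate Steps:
n = Rational(-45, 38948) (n = Pow(Add(Mul(-396, Pow(-810, -1)), -866), -1) = Pow(Add(Mul(-396, Rational(-1, 810)), -866), -1) = Pow(Add(Rational(22, 45), -866), -1) = Pow(Rational(-38948, 45), -1) = Rational(-45, 38948) ≈ -0.0011554)
Function('k')(s) = Rational(-10671797, 38948) (Function('k')(s) = Add(-274, Rational(-45, 38948)) = Rational(-10671797, 38948))
Add(Add(Function('C')(1229), -2297740), Function('k')(-1523)) = Add(Add(Pow(1229, 2), -2297740), Rational(-10671797, 38948)) = Add(Add(1510441, -2297740), Rational(-10671797, 38948)) = Add(-787299, Rational(-10671797, 38948)) = Rational(-30674393249, 38948)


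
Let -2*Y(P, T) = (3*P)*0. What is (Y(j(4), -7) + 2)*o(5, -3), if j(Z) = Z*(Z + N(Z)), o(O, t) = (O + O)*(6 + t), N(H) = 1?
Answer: 60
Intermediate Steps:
o(O, t) = 2*O*(6 + t) (o(O, t) = (2*O)*(6 + t) = 2*O*(6 + t))
j(Z) = Z*(1 + Z) (j(Z) = Z*(Z + 1) = Z*(1 + Z))
Y(P, T) = 0 (Y(P, T) = -3*P*0/2 = -½*0 = 0)
(Y(j(4), -7) + 2)*o(5, -3) = (0 + 2)*(2*5*(6 - 3)) = 2*(2*5*3) = 2*30 = 60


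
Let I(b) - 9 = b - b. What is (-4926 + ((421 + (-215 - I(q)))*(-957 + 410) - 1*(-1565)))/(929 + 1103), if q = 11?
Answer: -6945/127 ≈ -54.685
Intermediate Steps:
I(b) = 9 (I(b) = 9 + (b - b) = 9 + 0 = 9)
(-4926 + ((421 + (-215 - I(q)))*(-957 + 410) - 1*(-1565)))/(929 + 1103) = (-4926 + ((421 + (-215 - 1*9))*(-957 + 410) - 1*(-1565)))/(929 + 1103) = (-4926 + ((421 + (-215 - 9))*(-547) + 1565))/2032 = (-4926 + ((421 - 224)*(-547) + 1565))*(1/2032) = (-4926 + (197*(-547) + 1565))*(1/2032) = (-4926 + (-107759 + 1565))*(1/2032) = (-4926 - 106194)*(1/2032) = -111120*1/2032 = -6945/127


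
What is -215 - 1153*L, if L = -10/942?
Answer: -95500/471 ≈ -202.76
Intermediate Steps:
L = -5/471 (L = -10*1/942 = -5/471 ≈ -0.010616)
-215 - 1153*L = -215 - 1153*(-5/471) = -215 + 5765/471 = -95500/471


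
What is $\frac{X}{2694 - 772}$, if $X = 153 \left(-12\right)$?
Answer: $- \frac{918}{961} \approx -0.95525$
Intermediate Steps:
$X = -1836$
$\frac{X}{2694 - 772} = - \frac{1836}{2694 - 772} = - \frac{1836}{1922} = \left(-1836\right) \frac{1}{1922} = - \frac{918}{961}$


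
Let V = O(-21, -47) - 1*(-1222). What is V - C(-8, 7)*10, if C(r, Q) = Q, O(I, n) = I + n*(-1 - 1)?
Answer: 1225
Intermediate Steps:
O(I, n) = I - 2*n (O(I, n) = I + n*(-2) = I - 2*n)
V = 1295 (V = (-21 - 2*(-47)) - 1*(-1222) = (-21 + 94) + 1222 = 73 + 1222 = 1295)
V - C(-8, 7)*10 = 1295 - 7*10 = 1295 - 1*70 = 1295 - 70 = 1225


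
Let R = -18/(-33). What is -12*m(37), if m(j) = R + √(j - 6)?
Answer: -72/11 - 12*√31 ≈ -73.359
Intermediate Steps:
R = 6/11 (R = -18*(-1/33) = 6/11 ≈ 0.54545)
m(j) = 6/11 + √(-6 + j) (m(j) = 6/11 + √(j - 6) = 6/11 + √(-6 + j))
-12*m(37) = -12*(6/11 + √(-6 + 37)) = -12*(6/11 + √31) = -72/11 - 12*√31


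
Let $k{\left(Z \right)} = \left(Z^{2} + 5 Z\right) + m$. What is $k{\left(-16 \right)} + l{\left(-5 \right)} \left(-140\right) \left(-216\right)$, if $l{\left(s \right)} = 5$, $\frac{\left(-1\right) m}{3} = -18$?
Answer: $151430$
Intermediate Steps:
$m = 54$ ($m = \left(-3\right) \left(-18\right) = 54$)
$k{\left(Z \right)} = 54 + Z^{2} + 5 Z$ ($k{\left(Z \right)} = \left(Z^{2} + 5 Z\right) + 54 = 54 + Z^{2} + 5 Z$)
$k{\left(-16 \right)} + l{\left(-5 \right)} \left(-140\right) \left(-216\right) = \left(54 + \left(-16\right)^{2} + 5 \left(-16\right)\right) + 5 \left(-140\right) \left(-216\right) = \left(54 + 256 - 80\right) - -151200 = 230 + 151200 = 151430$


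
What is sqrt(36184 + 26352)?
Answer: 2*sqrt(15634) ≈ 250.07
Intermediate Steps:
sqrt(36184 + 26352) = sqrt(62536) = 2*sqrt(15634)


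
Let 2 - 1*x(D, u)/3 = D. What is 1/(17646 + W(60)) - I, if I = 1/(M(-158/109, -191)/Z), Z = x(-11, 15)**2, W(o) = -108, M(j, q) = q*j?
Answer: -9201194/1674879 ≈ -5.4936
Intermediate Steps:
x(D, u) = 6 - 3*D
M(j, q) = j*q
Z = 1521 (Z = (6 - 3*(-11))**2 = (6 + 33)**2 = 39**2 = 1521)
I = 165789/30178 (I = 1/((-158/109*(-191))/1521) = 1/((-158*1/109*(-191))*(1/1521)) = 1/(-158/109*(-191)*(1/1521)) = 1/((30178/109)*(1/1521)) = 1/(30178/165789) = 165789/30178 ≈ 5.4937)
1/(17646 + W(60)) - I = 1/(17646 - 108) - 1*165789/30178 = 1/17538 - 165789/30178 = -9201194/1674879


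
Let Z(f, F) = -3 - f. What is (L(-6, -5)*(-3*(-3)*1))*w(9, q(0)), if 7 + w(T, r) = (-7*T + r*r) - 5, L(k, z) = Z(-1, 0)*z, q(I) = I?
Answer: -6750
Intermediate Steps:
L(k, z) = -2*z (L(k, z) = (-3 - 1*(-1))*z = (-3 + 1)*z = -2*z)
w(T, r) = -12 + r² - 7*T (w(T, r) = -7 + ((-7*T + r*r) - 5) = -7 + ((-7*T + r²) - 5) = -7 + ((r² - 7*T) - 5) = -7 + (-5 + r² - 7*T) = -12 + r² - 7*T)
(L(-6, -5)*(-3*(-3)*1))*w(9, q(0)) = ((-2*(-5))*(-3*(-3)*1))*(-12 + 0² - 7*9) = (10*(9*1))*(-12 + 0 - 63) = (10*9)*(-75) = 90*(-75) = -6750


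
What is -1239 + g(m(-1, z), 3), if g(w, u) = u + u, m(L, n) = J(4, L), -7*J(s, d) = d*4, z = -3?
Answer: -1233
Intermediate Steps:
J(s, d) = -4*d/7 (J(s, d) = -d*4/7 = -4*d/7)
m(L, n) = -4*L/7
g(w, u) = 2*u
-1239 + g(m(-1, z), 3) = -1239 + 2*3 = -1239 + 6 = -1233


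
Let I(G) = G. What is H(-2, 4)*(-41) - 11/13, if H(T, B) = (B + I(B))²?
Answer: -34123/13 ≈ -2624.8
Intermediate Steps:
H(T, B) = 4*B² (H(T, B) = (B + B)² = (2*B)² = 4*B²)
H(-2, 4)*(-41) - 11/13 = (4*4²)*(-41) - 11/13 = (4*16)*(-41) - 11*1/13 = 64*(-41) - 11/13 = -2624 - 11/13 = -34123/13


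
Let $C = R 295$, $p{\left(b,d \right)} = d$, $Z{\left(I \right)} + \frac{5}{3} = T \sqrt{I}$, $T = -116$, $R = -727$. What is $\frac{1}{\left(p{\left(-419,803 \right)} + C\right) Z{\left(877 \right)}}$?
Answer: $- \frac{15}{22692652796146} + \frac{522 \sqrt{877}}{11346326398073} \approx 1.3618 \cdot 10^{-9}$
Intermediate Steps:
$Z{\left(I \right)} = - \frac{5}{3} - 116 \sqrt{I}$
$C = -214465$ ($C = \left(-727\right) 295 = -214465$)
$\frac{1}{\left(p{\left(-419,803 \right)} + C\right) Z{\left(877 \right)}} = \frac{1}{\left(803 - 214465\right) \left(- \frac{5}{3} - 116 \sqrt{877}\right)} = \frac{1}{\left(-213662\right) \left(- \frac{5}{3} - 116 \sqrt{877}\right)} = - \frac{1}{213662 \left(- \frac{5}{3} - 116 \sqrt{877}\right)}$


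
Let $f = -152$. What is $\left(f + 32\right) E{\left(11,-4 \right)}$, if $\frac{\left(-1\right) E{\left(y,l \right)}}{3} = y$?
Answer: $3960$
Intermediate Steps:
$E{\left(y,l \right)} = - 3 y$
$\left(f + 32\right) E{\left(11,-4 \right)} = \left(-152 + 32\right) \left(\left(-3\right) 11\right) = \left(-120\right) \left(-33\right) = 3960$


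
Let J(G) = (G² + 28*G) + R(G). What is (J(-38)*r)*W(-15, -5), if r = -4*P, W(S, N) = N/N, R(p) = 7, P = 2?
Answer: -3096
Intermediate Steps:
J(G) = 7 + G² + 28*G (J(G) = (G² + 28*G) + 7 = 7 + G² + 28*G)
W(S, N) = 1
r = -8 (r = -4*2 = -8)
(J(-38)*r)*W(-15, -5) = ((7 + (-38)² + 28*(-38))*(-8))*1 = ((7 + 1444 - 1064)*(-8))*1 = (387*(-8))*1 = -3096*1 = -3096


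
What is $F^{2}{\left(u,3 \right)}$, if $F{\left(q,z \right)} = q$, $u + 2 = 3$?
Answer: $1$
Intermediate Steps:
$u = 1$ ($u = -2 + 3 = 1$)
$F^{2}{\left(u,3 \right)} = 1^{2} = 1$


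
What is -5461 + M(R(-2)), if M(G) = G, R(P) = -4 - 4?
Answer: -5469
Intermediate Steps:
R(P) = -8
-5461 + M(R(-2)) = -5461 - 8 = -5469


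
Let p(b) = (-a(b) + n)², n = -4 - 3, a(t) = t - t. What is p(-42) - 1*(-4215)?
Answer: 4264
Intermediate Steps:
a(t) = 0
n = -7
p(b) = 49 (p(b) = (-1*0 - 7)² = (0 - 7)² = (-7)² = 49)
p(-42) - 1*(-4215) = 49 - 1*(-4215) = 49 + 4215 = 4264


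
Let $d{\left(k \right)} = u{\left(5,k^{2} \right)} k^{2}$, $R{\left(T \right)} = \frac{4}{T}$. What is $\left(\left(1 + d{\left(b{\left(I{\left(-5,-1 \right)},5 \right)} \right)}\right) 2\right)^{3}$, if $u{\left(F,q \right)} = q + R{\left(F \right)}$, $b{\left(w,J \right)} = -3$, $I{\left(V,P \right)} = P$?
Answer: $\frac{709732288}{125} \approx 5.6779 \cdot 10^{6}$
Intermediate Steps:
$u{\left(F,q \right)} = q + \frac{4}{F}$
$d{\left(k \right)} = k^{2} \left(\frac{4}{5} + k^{2}\right)$ ($d{\left(k \right)} = \left(k^{2} + \frac{4}{5}\right) k^{2} = \left(\frac{4}{5} + k^{2}\right) k^{2} = k^{2} \left(\frac{4}{5} + k^{2}\right)$)
$\left(\left(1 + d{\left(b{\left(I{\left(-5,-1 \right)},5 \right)} \right)}\right) 2\right)^{3} = \left(\left(1 + \left(-3\right)^{2} \left(\frac{4}{5} + \left(-3\right)^{2}\right)\right) 2\right)^{3} = \left(\left(1 + 9 \left(\frac{4}{5} + 9\right)\right) 2\right)^{3} = \left(\left(1 + 9 \cdot \frac{49}{5}\right) 2\right)^{3} = \left(\left(1 + \frac{441}{5}\right) 2\right)^{3} = \left(\frac{446}{5} \cdot 2\right)^{3} = \left(\frac{892}{5}\right)^{3} = \frac{709732288}{125}$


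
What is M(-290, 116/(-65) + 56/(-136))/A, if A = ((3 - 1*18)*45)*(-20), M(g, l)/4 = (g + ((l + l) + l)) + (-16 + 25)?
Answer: -317786/3729375 ≈ -0.085212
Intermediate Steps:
M(g, l) = 36 + 4*g + 12*l (M(g, l) = 4*((g + ((l + l) + l)) + (-16 + 25)) = 4*((g + (2*l + l)) + 9) = 4*((g + 3*l) + 9) = 4*(9 + g + 3*l) = 36 + 4*g + 12*l)
A = 13500 (A = ((3 - 18)*45)*(-20) = -15*45*(-20) = -675*(-20) = 13500)
M(-290, 116/(-65) + 56/(-136))/A = (36 + 4*(-290) + 12*(116/(-65) + 56/(-136)))/13500 = (36 - 1160 + 12*(116*(-1/65) + 56*(-1/136)))*(1/13500) = (36 - 1160 + 12*(-116/65 - 7/17))*(1/13500) = (36 - 1160 + 12*(-2427/1105))*(1/13500) = (36 - 1160 - 29124/1105)*(1/13500) = -1271144/1105*1/13500 = -317786/3729375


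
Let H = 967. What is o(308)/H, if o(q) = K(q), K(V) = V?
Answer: 308/967 ≈ 0.31851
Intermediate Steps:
o(q) = q
o(308)/H = 308/967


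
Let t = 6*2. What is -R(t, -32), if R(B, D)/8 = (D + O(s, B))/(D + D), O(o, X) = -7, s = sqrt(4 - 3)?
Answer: -39/8 ≈ -4.8750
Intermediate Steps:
s = 1 (s = sqrt(1) = 1)
t = 12
R(B, D) = 4*(-7 + D)/D (R(B, D) = 8*((D - 7)/(D + D)) = 8*((-7 + D)/((2*D))) = 8*((-7 + D)*(1/(2*D))) = 8*((-7 + D)/(2*D)) = 4*(-7 + D)/D)
-R(t, -32) = -(4 - 28/(-32)) = -(4 - 28*(-1/32)) = -(4 + 7/8) = -1*39/8 = -39/8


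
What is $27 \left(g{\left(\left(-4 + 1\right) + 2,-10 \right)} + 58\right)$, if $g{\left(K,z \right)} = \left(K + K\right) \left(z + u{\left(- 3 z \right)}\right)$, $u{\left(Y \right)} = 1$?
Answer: $2052$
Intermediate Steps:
$g{\left(K,z \right)} = 2 K \left(1 + z\right)$ ($g{\left(K,z \right)} = \left(K + K\right) \left(z + 1\right) = 2 K \left(1 + z\right)$)
$27 \left(g{\left(\left(-4 + 1\right) + 2,-10 \right)} + 58\right) = 27 \left(2 \left(\left(-4 + 1\right) + 2\right) \left(1 - 10\right) + 58\right) = 27 \left(2 \left(-3 + 2\right) \left(-9\right) + 58\right) = 27 \left(2 \left(-1\right) \left(-9\right) + 58\right) = 27 \left(18 + 58\right) = 27 \cdot 76 = 2052$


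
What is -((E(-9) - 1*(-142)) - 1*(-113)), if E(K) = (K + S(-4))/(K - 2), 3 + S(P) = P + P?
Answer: -2825/11 ≈ -256.82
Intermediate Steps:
S(P) = -3 + 2*P (S(P) = -3 + (P + P) = -3 + 2*P)
E(K) = (-11 + K)/(-2 + K) (E(K) = (K + (-3 + 2*(-4)))/(K - 2) = (K + (-3 - 8))/(-2 + K) = (K - 11)/(-2 + K) = (-11 + K)/(-2 + K))
-((E(-9) - 1*(-142)) - 1*(-113)) = -(((-11 - 9)/(-2 - 9) - 1*(-142)) - 1*(-113)) = -((-20/(-11) + 142) + 113) = -((-1/11*(-20) + 142) + 113) = -((20/11 + 142) + 113) = -(1582/11 + 113) = -1*2825/11 = -2825/11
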